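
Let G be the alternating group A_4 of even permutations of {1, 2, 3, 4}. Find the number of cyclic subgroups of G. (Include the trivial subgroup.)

8

Group the elements of G by the cyclic subgroup they generate; each cyclic subgroup of order d accounts for φ(d) elements.
Cyclic subgroups by order — order 1: 1; order 2: 3; order 3: 4.
Total: 8.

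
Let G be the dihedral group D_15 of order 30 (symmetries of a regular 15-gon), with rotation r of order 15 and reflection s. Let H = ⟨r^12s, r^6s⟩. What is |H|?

|⟨r^12s⟩| = 2 and |⟨r^6s⟩| = 2, so |H| is a multiple of lcm(2, 2) = 2 and divides |G| = 30.
Closing under the operation: H = {e, r^3, r^6, r^9, r^12, s, r^3s, r^6s, r^9s, r^12s}, so |H| = 10.

10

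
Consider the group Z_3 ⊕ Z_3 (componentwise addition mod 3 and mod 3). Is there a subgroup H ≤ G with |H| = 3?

Yes

3 | 9. A subgroup of order 3 is {(0,0), (0,1), (0,2)}.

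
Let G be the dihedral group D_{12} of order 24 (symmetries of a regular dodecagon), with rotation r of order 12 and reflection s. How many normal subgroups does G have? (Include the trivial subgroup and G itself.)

G has 34 subgroups. Checking conjugation-invariance by order — order 1: 1/1 normal; order 2: 1/13 normal; order 3: 1/1 normal; order 4: 1/7 normal; order 6: 1/5 normal; order 8: 0/3 normal; order 12: 3/3 normal; order 24: 1/1 normal.
Total normal subgroups: 9.

9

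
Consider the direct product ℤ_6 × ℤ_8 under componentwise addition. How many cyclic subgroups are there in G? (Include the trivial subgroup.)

16

Each element a generates a cyclic subgroup ⟨a⟩; distinct elements may generate the same one (a cyclic group of order d has φ(d) generators).
Cyclic subgroups by order — order 1: 1; order 2: 3; order 3: 1; order 4: 2; order 6: 3; order 8: 2; order 12: 2; order 24: 2.
Total: 16.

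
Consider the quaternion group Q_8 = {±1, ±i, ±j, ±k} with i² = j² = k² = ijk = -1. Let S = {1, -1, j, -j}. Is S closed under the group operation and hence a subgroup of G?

Yes

|S| = 4 divides |G| = 8, consistent with Lagrange.
S contains the identity, every element's inverse is in S, and S is closed under ·: it is a subgroup.
In fact S = ⟨j⟩.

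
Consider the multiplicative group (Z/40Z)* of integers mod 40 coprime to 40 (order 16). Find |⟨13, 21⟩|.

8

|⟨13⟩| = 4 and |⟨21⟩| = 2, so |H| is a multiple of lcm(4, 2) = 4 and divides |G| = 16.
Closing under the operation: H = {1, 9, 13, 17, 21, 29, 33, 37}, so |H| = 8.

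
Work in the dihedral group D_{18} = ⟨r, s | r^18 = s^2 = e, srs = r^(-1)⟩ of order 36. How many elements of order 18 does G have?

The elements of order 18 are: r, r^5, r^7, r^11, r^13, r^17.
That's 6.

6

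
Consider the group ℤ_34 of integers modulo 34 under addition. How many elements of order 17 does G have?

16

In a cyclic group of order 34, the number of elements of order d (for d | 34) is φ(d).
φ(17) = 16.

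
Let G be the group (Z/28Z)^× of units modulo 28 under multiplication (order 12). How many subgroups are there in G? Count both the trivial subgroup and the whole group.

|G| = 12, so by Lagrange every subgroup order divides 12. Divisors: 1, 2, 3, 4, 6, 12.
Subgroups by order — order 1: 1; order 2: 3; order 3: 1; order 4: 1; order 6: 3; order 12: 1.
Total: 1 + 3 + 1 + 1 + 3 + 1 = 10.

10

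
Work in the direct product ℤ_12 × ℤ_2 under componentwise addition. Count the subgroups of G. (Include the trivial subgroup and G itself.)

16

|G| = 24, so by Lagrange every subgroup order divides 24. Divisors: 1, 2, 3, 4, 6, 8, 12, 24.
Subgroups by order — order 1: 1; order 2: 3; order 3: 1; order 4: 3; order 6: 3; order 8: 1; order 12: 3; order 24: 1.
Total: 1 + 3 + 1 + 3 + 3 + 1 + 3 + 1 = 16.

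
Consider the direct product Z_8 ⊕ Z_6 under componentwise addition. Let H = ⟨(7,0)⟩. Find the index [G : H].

6

|⟨(7,0)⟩| = 8 and |G| = 48.
By Lagrange, [G : H] = |G|/|H| = 48/8 = 6.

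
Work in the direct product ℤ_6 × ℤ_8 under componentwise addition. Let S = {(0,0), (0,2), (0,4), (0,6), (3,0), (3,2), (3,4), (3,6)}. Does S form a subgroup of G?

Yes

|S| = 8 divides |G| = 48, consistent with Lagrange.
S contains the identity, every element's inverse is in S, and S is closed under +: it is a subgroup.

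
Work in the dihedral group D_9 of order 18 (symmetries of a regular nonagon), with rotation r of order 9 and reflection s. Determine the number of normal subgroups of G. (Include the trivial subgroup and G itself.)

4

G has 16 subgroups. Checking conjugation-invariance by order — order 1: 1/1 normal; order 2: 0/9 normal; order 3: 1/1 normal; order 6: 0/3 normal; order 9: 1/1 normal; order 18: 1/1 normal.
Total normal subgroups: 4.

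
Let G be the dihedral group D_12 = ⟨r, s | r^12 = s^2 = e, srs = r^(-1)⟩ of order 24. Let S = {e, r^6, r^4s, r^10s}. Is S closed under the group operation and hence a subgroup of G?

|S| = 4 divides |G| = 24, consistent with Lagrange.
S contains the identity, every element's inverse is in S, and S is closed under ·: it is a subgroup.

Yes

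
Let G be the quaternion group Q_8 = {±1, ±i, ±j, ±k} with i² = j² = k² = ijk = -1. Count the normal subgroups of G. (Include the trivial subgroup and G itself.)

6

G has 6 subgroups. Checking conjugation-invariance by order — order 1: 1/1 normal; order 2: 1/1 normal; order 4: 3/3 normal; order 8: 1/1 normal.
Total normal subgroups: 6.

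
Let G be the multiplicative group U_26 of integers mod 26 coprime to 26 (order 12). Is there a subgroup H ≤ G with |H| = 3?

Yes

3 | 12. A subgroup of order 3 is {1, 3, 9}.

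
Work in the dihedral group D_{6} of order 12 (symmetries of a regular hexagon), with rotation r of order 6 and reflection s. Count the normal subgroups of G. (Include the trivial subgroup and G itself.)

G has 16 subgroups. Checking conjugation-invariance by order — order 1: 1/1 normal; order 2: 1/7 normal; order 3: 1/1 normal; order 4: 0/3 normal; order 6: 3/3 normal; order 12: 1/1 normal.
Total normal subgroups: 7.

7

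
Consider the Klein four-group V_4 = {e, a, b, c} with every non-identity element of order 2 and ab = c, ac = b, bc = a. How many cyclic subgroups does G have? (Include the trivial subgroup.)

4

Each element a generates a cyclic subgroup ⟨a⟩; distinct elements may generate the same one (a cyclic group of order d has φ(d) generators).
Cyclic subgroups by order — order 1: 1; order 2: 3.
Total: 4.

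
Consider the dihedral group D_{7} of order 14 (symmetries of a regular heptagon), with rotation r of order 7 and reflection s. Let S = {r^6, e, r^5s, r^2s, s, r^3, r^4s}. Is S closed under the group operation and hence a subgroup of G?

No

r^6 ∈ S but its inverse r ∉ S, so S is not a subgroup.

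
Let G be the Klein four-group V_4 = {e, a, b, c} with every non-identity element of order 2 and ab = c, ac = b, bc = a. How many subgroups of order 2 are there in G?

3

|G| = 4 and 2 | 4, so subgroups of order 2 are possible by Lagrange.
The subgroups of order 2 are: {e, a}; {e, b}; {e, c}.
So G has 3 subgroups of order 2.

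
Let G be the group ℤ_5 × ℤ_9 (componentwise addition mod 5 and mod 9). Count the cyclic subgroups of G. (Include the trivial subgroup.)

6

A cyclic subgroup of order d is generated by each of its φ(d) elements of order d, so the cyclic subgroups of order d number (#elements of order d)/φ(d).
Cyclic subgroups by order — order 1: 1; order 3: 1; order 5: 1; order 9: 1; order 15: 1; order 45: 1.
Total: 6.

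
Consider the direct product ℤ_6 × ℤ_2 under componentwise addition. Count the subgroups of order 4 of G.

|G| = 12 and 4 | 12, so subgroups of order 4 are possible by Lagrange.
The subgroups of order 4 are: {(0,0), (0,1), (3,0), (3,1)}.
So G has 1 subgroup of order 4.

1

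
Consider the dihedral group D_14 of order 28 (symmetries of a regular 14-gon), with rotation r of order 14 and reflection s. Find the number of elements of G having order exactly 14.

6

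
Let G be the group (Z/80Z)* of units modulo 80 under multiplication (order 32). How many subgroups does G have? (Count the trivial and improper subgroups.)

54

|G| = 32, so by Lagrange every subgroup order divides 32. Divisors: 1, 2, 4, 8, 16, 32.
Subgroups by order — order 1: 1; order 2: 7; order 4: 19; order 8: 19; order 16: 7; order 32: 1.
Total: 1 + 7 + 19 + 19 + 7 + 1 = 54.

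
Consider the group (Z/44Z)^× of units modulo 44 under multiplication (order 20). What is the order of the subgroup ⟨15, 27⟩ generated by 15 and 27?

|⟨15⟩| = 10 and |⟨27⟩| = 10, so |H| is a multiple of lcm(10, 10) = 10 and divides |G| = 20.
Closing under the operation: H = {1, 3, 5, 9, 15, 23, 25, 27, 31, 37}, so |H| = 10.

10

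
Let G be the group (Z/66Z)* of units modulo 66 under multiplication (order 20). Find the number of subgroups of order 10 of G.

|G| = 20 and 10 | 20, so subgroups of order 10 are possible by Lagrange.
The subgroups of order 10 are: {1, 7, 13, 19, 25, 31, 37, 43, 49, 61}; {1, 17, 25, 29, 31, 35, 37, 41, 49, 65}; {1, 5, 23, 25, 31, 37, 47, 49, 53, 59}.
So G has 3 subgroups of order 10.

3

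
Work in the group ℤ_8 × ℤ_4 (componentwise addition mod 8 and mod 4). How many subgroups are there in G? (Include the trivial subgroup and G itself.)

|G| = 32, so by Lagrange every subgroup order divides 32. Divisors: 1, 2, 4, 8, 16, 32.
Subgroups by order — order 1: 1; order 2: 3; order 4: 7; order 8: 7; order 16: 3; order 32: 1.
Total: 1 + 3 + 7 + 7 + 3 + 1 = 22.

22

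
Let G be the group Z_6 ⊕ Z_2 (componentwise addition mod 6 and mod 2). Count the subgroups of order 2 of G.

3

|G| = 12 and 2 | 12, so subgroups of order 2 are possible by Lagrange.
The subgroups of order 2 are: {(0,0), (0,1)}; {(0,0), (3,0)}; {(0,0), (3,1)}.
So G has 3 subgroups of order 2.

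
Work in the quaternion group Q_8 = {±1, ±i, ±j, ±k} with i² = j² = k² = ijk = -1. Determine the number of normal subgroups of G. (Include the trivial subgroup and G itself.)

6

G has 6 subgroups. Checking conjugation-invariance by order — order 1: 1/1 normal; order 2: 1/1 normal; order 4: 3/3 normal; order 8: 1/1 normal.
Total normal subgroups: 6.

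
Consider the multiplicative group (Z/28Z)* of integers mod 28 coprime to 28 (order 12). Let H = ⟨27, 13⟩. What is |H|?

4

|⟨27⟩| = 2 and |⟨13⟩| = 2, so |H| is a multiple of lcm(2, 2) = 2 and divides |G| = 12.
Closing under the operation: H = {1, 13, 15, 27}, so |H| = 4.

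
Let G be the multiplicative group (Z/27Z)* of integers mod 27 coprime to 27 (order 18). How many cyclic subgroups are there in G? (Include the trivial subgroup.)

6

Each element a generates a cyclic subgroup ⟨a⟩; distinct elements may generate the same one (a cyclic group of order d has φ(d) generators).
Cyclic subgroups by order — order 1: 1; order 2: 1; order 3: 1; order 6: 1; order 9: 1; order 18: 1.
Total: 6.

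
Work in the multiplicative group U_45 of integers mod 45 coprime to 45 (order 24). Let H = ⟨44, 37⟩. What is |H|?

|⟨44⟩| = 2 and |⟨37⟩| = 4, so |H| is a multiple of lcm(2, 4) = 4 and divides |G| = 24.
Closing under the operation: H = {1, 8, 17, 19, 26, 28, 37, 44}, so |H| = 8.

8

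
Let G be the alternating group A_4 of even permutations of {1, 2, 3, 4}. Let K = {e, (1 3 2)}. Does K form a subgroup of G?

(1 3 2) ∈ K but its inverse (1 2 3) ∉ K, so K is not a subgroup.

No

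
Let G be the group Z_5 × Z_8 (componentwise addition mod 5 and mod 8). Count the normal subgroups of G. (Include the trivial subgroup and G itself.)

8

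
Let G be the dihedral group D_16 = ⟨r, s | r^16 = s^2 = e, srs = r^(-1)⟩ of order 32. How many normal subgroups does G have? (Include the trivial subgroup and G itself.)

G has 36 subgroups. Checking conjugation-invariance by order — order 1: 1/1 normal; order 2: 1/17 normal; order 4: 1/9 normal; order 8: 1/5 normal; order 16: 3/3 normal; order 32: 1/1 normal.
Total normal subgroups: 8.

8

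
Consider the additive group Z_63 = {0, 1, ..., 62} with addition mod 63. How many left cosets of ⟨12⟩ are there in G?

|⟨12⟩| = 21 and |G| = 63.
By Lagrange, [G : H] = |G|/|H| = 63/21 = 3.

3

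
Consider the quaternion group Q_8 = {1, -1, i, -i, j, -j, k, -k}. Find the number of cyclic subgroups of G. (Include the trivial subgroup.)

5

Each element a generates a cyclic subgroup ⟨a⟩; distinct elements may generate the same one (a cyclic group of order d has φ(d) generators).
Cyclic subgroups by order — order 1: 1; order 2: 1; order 4: 3.
Total: 5.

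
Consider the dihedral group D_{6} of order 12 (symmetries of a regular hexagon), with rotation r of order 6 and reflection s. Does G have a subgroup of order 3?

Yes

3 | 12. A subgroup of order 3 is {e, r^2, r^4}.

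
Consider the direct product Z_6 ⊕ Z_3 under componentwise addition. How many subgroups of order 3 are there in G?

|G| = 18 and 3 | 18, so subgroups of order 3 are possible by Lagrange.
The subgroups of order 3 are: {(0,0), (0,1), (0,2)}; {(0,0), (2,0), (4,0)}; {(0,0), (2,1), (4,2)}; {(0,0), (2,2), (4,1)}.
So G has 4 subgroups of order 3.

4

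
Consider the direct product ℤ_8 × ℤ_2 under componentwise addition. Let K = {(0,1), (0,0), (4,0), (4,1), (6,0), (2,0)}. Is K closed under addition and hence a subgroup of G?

|K| = 6 does not divide |G| = 16, so by Lagrange K is not a subgroup.

No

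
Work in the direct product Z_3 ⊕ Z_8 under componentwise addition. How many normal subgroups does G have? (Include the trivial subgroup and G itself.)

G is abelian, so every subgroup is normal.
G has 8 subgroups in total, hence 8 normal subgroups.

8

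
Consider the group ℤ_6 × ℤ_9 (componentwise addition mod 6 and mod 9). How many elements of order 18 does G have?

An element (a,b) has order lcm(ord(a), ord(b)); count pairs with lcm equal to 18.
Enumerating gives 18 such elements.

18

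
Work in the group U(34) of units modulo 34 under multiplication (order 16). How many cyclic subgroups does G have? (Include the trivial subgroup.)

5

Group the elements of G by the cyclic subgroup they generate; each cyclic subgroup of order d accounts for φ(d) elements.
Cyclic subgroups by order — order 1: 1; order 2: 1; order 4: 1; order 8: 1; order 16: 1.
Total: 5.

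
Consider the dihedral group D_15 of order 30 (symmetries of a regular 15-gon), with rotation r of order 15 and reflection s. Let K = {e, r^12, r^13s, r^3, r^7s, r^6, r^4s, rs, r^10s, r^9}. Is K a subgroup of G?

|K| = 10 divides |G| = 30, consistent with Lagrange.
K contains the identity, every element's inverse is in K, and K is closed under ·: it is a subgroup.

Yes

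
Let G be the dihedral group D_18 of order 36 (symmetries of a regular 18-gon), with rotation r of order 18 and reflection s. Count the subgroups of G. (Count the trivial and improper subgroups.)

45

|G| = 36, so by Lagrange every subgroup order divides 36. Divisors: 1, 2, 3, 4, 6, 9, 12, 18, 36.
Subgroups by order — order 1: 1; order 2: 19; order 3: 1; order 4: 9; order 6: 7; order 9: 1; order 12: 3; order 18: 3; order 36: 1.
Total: 1 + 19 + 1 + 9 + 7 + 1 + 3 + 3 + 1 = 45.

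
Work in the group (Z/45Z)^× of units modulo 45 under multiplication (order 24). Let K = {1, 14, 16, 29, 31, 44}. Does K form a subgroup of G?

|K| = 6 divides |G| = 24, consistent with Lagrange.
K contains the identity, every element's inverse is in K, and K is closed under ·: it is a subgroup.
In fact K = ⟨29⟩.

Yes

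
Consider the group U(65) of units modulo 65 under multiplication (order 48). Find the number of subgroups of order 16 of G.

|G| = 48 and 16 | 48, so subgroups of order 16 are possible by Lagrange.
The subgroups of order 16 are: {1, 8, 12, 14, 18, 21, 27, 31, 34, 38, 44, 47, 51, 53, 57, 64}.
So G has 1 subgroup of order 16.

1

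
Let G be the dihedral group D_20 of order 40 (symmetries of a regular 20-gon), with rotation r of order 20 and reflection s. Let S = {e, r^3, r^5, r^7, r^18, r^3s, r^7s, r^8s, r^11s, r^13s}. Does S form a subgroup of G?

r^7 ∈ S but its inverse r^13 ∉ S, so S is not a subgroup.

No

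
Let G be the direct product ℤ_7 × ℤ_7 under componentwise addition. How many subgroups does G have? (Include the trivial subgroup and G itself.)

10

|G| = 49, so by Lagrange every subgroup order divides 49. Divisors: 1, 7, 49.
Subgroups by order — order 1: 1; order 7: 8; order 49: 1.
Total: 1 + 8 + 1 = 10.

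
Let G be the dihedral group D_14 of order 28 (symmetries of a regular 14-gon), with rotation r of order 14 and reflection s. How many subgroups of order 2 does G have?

15

|G| = 28 and 2 | 28, so subgroups of order 2 are possible by Lagrange.
The subgroups of order 2 are: {e, r^10s}; {e, r^11s}; {e, r^12s}; {e, r^13s}; … (15 in all).
So G has 15 subgroups of order 2.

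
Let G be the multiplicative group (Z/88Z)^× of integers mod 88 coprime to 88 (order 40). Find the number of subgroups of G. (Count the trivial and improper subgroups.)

|G| = 40, so by Lagrange every subgroup order divides 40. Divisors: 1, 2, 4, 5, 8, 10, 20, 40.
Subgroups by order — order 1: 1; order 2: 7; order 4: 7; order 5: 1; order 8: 1; order 10: 7; order 20: 7; order 40: 1.
Total: 1 + 7 + 7 + 1 + 1 + 7 + 7 + 1 = 32.

32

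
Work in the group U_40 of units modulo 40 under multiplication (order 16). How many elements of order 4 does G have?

8

The elements of order 4 are: 3, 7, 13, 17, 23, 27, 33, 37.
That's 8.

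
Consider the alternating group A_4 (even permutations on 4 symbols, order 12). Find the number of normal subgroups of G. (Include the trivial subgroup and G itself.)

G has 10 subgroups. Checking conjugation-invariance by order — order 1: 1/1 normal; order 2: 0/3 normal; order 3: 0/4 normal; order 4: 1/1 normal; order 12: 1/1 normal.
Total normal subgroups: 3.

3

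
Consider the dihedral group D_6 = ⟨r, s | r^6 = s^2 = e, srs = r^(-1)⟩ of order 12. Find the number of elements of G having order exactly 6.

The elements of order 6 are: r, r^5.
That's 2.

2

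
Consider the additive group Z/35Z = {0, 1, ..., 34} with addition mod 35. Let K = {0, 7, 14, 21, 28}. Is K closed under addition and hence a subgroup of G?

|K| = 5 divides |G| = 35, consistent with Lagrange.
K contains the identity, every element's inverse is in K, and K is closed under +: it is a subgroup.
In fact K = ⟨21⟩.

Yes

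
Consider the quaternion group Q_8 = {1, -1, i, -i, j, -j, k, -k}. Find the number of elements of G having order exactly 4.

6

The elements of order 4 are: i, -i, j, -j, k, -k.
That's 6.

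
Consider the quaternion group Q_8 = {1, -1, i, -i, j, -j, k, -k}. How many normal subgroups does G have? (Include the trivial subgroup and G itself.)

G has 6 subgroups. Checking conjugation-invariance by order — order 1: 1/1 normal; order 2: 1/1 normal; order 4: 3/3 normal; order 8: 1/1 normal.
Total normal subgroups: 6.

6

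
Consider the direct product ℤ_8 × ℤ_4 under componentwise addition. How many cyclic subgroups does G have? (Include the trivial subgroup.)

A cyclic subgroup of order d is generated by each of its φ(d) elements of order d, so the cyclic subgroups of order d number (#elements of order d)/φ(d).
Cyclic subgroups by order — order 1: 1; order 2: 3; order 4: 6; order 8: 4.
Total: 14.

14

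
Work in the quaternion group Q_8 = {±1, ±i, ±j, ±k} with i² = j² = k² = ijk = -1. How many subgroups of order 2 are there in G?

1

|G| = 8 and 2 | 8, so subgroups of order 2 are possible by Lagrange.
The subgroups of order 2 are: {1, -1}.
So G has 1 subgroup of order 2.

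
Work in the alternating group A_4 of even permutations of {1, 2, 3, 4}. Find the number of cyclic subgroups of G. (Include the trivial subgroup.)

Each element a generates a cyclic subgroup ⟨a⟩; distinct elements may generate the same one (a cyclic group of order d has φ(d) generators).
Cyclic subgroups by order — order 1: 1; order 2: 3; order 3: 4.
Total: 8.

8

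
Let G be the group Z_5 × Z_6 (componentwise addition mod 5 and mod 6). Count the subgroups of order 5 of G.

|G| = 30 and 5 | 30, so subgroups of order 5 are possible by Lagrange.
The subgroups of order 5 are: {(0,0), (1,0), (2,0), (3,0), (4,0)}.
So G has 1 subgroup of order 5.

1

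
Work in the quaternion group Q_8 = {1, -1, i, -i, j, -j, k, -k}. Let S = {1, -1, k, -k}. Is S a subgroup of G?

|S| = 4 divides |G| = 8, consistent with Lagrange.
S contains the identity, every element's inverse is in S, and S is closed under ·: it is a subgroup.
In fact S = ⟨-k⟩.

Yes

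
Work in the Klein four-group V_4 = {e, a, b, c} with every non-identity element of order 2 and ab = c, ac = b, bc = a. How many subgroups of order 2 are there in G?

|G| = 4 and 2 | 4, so subgroups of order 2 are possible by Lagrange.
The subgroups of order 2 are: {e, a}; {e, b}; {e, c}.
So G has 3 subgroups of order 2.

3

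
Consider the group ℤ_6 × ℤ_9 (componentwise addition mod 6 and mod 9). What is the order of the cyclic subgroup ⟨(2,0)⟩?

3

The order of (2,0) in Z_6 × Z_9 is lcm(ord(2) in Z_6, ord(0) in Z_9).
ord(2) = 3 and ord(0) = 1, so |⟨(2,0)⟩| = lcm(3, 1) = 3.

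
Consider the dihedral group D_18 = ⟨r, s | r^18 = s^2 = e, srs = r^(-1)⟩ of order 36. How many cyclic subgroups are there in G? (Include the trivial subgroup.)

24

Group the elements of G by the cyclic subgroup they generate; each cyclic subgroup of order d accounts for φ(d) elements.
Cyclic subgroups by order — order 1: 1; order 2: 19; order 3: 1; order 6: 1; order 9: 1; order 18: 1.
Total: 24.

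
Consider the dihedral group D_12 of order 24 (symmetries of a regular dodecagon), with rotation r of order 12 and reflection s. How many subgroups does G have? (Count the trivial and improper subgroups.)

34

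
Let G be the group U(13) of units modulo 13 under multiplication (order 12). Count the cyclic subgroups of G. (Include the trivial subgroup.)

Group the elements of G by the cyclic subgroup they generate; each cyclic subgroup of order d accounts for φ(d) elements.
Cyclic subgroups by order — order 1: 1; order 2: 1; order 3: 1; order 4: 1; order 6: 1; order 12: 1.
Total: 6.

6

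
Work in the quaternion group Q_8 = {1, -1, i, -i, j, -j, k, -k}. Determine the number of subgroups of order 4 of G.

|G| = 8 and 4 | 8, so subgroups of order 4 are possible by Lagrange.
The subgroups of order 4 are: {1, -1, i, -i}; {1, -1, j, -j}; {1, -1, k, -k}.
So G has 3 subgroups of order 4.

3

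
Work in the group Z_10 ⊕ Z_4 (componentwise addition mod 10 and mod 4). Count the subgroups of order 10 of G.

3

|G| = 40 and 10 | 40, so subgroups of order 10 are possible by Lagrange.
The subgroups of order 10 are: {(0,0), (0,2), (2,0), (2,2), (4,0), (4,2), (6,0), (6,2), (8,0), (8,2)}; {(0,0), (1,0), (2,0), (3,0), (4,0), (5,0), (6,0), (7,0), (8,0), (9,0)}; {(0,0), (1,2), (2,0), (3,2), (4,0), (5,2), (6,0), (7,2), (8,0), (9,2)}.
So G has 3 subgroups of order 10.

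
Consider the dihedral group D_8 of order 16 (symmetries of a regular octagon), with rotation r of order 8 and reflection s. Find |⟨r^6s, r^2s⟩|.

4

|⟨r^6s⟩| = 2 and |⟨r^2s⟩| = 2, so |H| is a multiple of lcm(2, 2) = 2 and divides |G| = 16.
Closing under the operation: H = {e, r^4, r^2s, r^6s}, so |H| = 4.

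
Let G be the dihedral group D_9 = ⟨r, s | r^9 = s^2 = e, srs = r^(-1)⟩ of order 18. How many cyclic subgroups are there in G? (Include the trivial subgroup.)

12

Group the elements of G by the cyclic subgroup they generate; each cyclic subgroup of order d accounts for φ(d) elements.
Cyclic subgroups by order — order 1: 1; order 2: 9; order 3: 1; order 9: 1.
Total: 12.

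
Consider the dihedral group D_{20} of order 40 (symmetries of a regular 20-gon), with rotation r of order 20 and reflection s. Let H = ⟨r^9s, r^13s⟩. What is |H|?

|⟨r^9s⟩| = 2 and |⟨r^13s⟩| = 2, so |H| is a multiple of lcm(2, 2) = 2 and divides |G| = 40.
Closing under the operation: H = {e, r^4, r^8, r^12, r^16, rs, r^5s, r^9s, r^13s, r^17s}, so |H| = 10.

10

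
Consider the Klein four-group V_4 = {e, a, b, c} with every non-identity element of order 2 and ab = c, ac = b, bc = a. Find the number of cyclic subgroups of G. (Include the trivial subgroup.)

A cyclic subgroup of order d is generated by each of its φ(d) elements of order d, so the cyclic subgroups of order d number (#elements of order d)/φ(d).
Cyclic subgroups by order — order 1: 1; order 2: 3.
Total: 4.

4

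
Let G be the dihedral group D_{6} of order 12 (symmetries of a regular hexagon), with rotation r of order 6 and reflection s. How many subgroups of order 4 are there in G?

3

|G| = 12 and 4 | 12, so subgroups of order 4 are possible by Lagrange.
The subgroups of order 4 are: {e, r^3, r^2s, r^5s}; {e, r^3, s, r^3s}; {e, r^3, rs, r^4s}.
So G has 3 subgroups of order 4.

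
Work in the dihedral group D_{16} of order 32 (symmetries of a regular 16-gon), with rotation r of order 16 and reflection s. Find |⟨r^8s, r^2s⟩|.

16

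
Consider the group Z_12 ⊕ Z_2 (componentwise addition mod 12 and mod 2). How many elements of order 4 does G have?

4

An element (a,b) has order lcm(ord(a), ord(b)); count pairs with lcm equal to 4.
Enumerating gives 4 such elements.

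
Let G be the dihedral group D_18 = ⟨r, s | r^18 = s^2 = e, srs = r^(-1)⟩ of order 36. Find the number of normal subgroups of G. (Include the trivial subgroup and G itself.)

G has 45 subgroups. Checking conjugation-invariance by order — order 1: 1/1 normal; order 2: 1/19 normal; order 3: 1/1 normal; order 4: 0/9 normal; order 6: 1/7 normal; order 9: 1/1 normal; order 12: 0/3 normal; order 18: 3/3 normal; order 36: 1/1 normal.
Total normal subgroups: 9.

9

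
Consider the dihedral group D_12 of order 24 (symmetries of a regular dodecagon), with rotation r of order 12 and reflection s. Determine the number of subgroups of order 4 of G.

|G| = 24 and 4 | 24, so subgroups of order 4 are possible by Lagrange.
The subgroups of order 4 are: {e, r^6, r^4s, r^10s}; {e, r^6, r^5s, r^11s}; {e, r^6, r^2s, r^8s}; {e, r^3, r^6, r^9}; … (7 in all).
So G has 7 subgroups of order 4.

7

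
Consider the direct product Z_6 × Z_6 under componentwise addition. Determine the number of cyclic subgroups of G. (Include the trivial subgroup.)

20

A cyclic subgroup of order d is generated by each of its φ(d) elements of order d, so the cyclic subgroups of order d number (#elements of order d)/φ(d).
Cyclic subgroups by order — order 1: 1; order 2: 3; order 3: 4; order 6: 12.
Total: 20.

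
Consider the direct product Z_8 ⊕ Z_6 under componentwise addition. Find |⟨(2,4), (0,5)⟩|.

24

|⟨(2,4)⟩| = 12 and |⟨(0,5)⟩| = 6, so |H| is a multiple of lcm(12, 6) = 12 and divides |G| = 48.
Closing under the operation: H = {(0,0), (0,1), (0,2), (0,3), (0,4), (0,5), (2,0), (2,1), (2,2), (2,3), (2,4), (2,5), (4,0), (4,1), (4,2), (4,3), (4,4), (4,5), (6,0), (6,1), (6,2), (6,3), (6,4), (6,5)}, so |H| = 24.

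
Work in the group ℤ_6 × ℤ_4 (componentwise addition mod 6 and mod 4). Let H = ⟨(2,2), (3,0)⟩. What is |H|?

|⟨(2,2)⟩| = 6 and |⟨(3,0)⟩| = 2, so |H| is a multiple of lcm(6, 2) = 6 and divides |G| = 24.
Closing under the operation: H = {(0,0), (0,2), (1,0), (1,2), (2,0), (2,2), (3,0), (3,2), (4,0), (4,2), (5,0), (5,2)}, so |H| = 12.

12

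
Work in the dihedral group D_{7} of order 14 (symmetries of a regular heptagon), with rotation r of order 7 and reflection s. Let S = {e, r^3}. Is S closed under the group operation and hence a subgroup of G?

No

r^3 ∈ S but its inverse r^4 ∉ S, so S is not a subgroup.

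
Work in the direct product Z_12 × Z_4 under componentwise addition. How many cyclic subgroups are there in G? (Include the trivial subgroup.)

Each element a generates a cyclic subgroup ⟨a⟩; distinct elements may generate the same one (a cyclic group of order d has φ(d) generators).
Cyclic subgroups by order — order 1: 1; order 2: 3; order 3: 1; order 4: 6; order 6: 3; order 12: 6.
Total: 20.

20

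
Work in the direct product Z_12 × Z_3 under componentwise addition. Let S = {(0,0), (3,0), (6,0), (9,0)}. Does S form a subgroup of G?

|S| = 4 divides |G| = 36, consistent with Lagrange.
S contains the identity, every element's inverse is in S, and S is closed under +: it is a subgroup.
In fact S = ⟨(9,0)⟩.

Yes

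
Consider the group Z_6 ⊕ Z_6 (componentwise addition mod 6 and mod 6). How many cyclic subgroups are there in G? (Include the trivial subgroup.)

20

Group the elements of G by the cyclic subgroup they generate; each cyclic subgroup of order d accounts for φ(d) elements.
Cyclic subgroups by order — order 1: 1; order 2: 3; order 3: 4; order 6: 12.
Total: 20.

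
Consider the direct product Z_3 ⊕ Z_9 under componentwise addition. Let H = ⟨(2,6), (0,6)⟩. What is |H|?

9

|⟨(2,6)⟩| = 3 and |⟨(0,6)⟩| = 3, so |H| is a multiple of lcm(3, 3) = 3 and divides |G| = 27.
Closing under the operation: H = {(0,0), (0,3), (0,6), (1,0), (1,3), (1,6), (2,0), (2,3), (2,6)}, so |H| = 9.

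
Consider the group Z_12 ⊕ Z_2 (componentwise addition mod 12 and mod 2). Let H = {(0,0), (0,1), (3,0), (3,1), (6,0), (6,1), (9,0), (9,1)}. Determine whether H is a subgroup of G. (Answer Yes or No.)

Yes

|H| = 8 divides |G| = 24, consistent with Lagrange.
H contains the identity, every element's inverse is in H, and H is closed under +: it is a subgroup.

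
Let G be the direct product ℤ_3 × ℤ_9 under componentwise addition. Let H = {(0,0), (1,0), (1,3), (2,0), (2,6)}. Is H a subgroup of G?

|H| = 5 does not divide |G| = 27, so by Lagrange H is not a subgroup.

No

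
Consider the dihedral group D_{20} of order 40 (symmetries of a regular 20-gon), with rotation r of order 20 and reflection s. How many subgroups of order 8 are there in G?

|G| = 40 and 8 | 40, so subgroups of order 8 are possible by Lagrange.
The subgroups of order 8 are: {e, r^5, r^10, r^15, s, r^5s, r^10s, r^15s}; {e, r^5, r^10, r^15, rs, r^6s, r^11s, r^16s}; {e, r^5, r^10, r^15, r^2s, r^7s, r^12s, r^17s}; {e, r^5, r^10, r^15, r^3s, r^8s, r^13s, r^18s}; … (5 in all).
So G has 5 subgroups of order 8.

5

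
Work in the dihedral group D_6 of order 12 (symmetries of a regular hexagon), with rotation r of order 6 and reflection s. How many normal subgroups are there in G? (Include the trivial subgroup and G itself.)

G has 16 subgroups. Checking conjugation-invariance by order — order 1: 1/1 normal; order 2: 1/7 normal; order 3: 1/1 normal; order 4: 0/3 normal; order 6: 3/3 normal; order 12: 1/1 normal.
Total normal subgroups: 7.

7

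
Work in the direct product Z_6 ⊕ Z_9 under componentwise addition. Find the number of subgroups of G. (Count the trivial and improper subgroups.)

|G| = 54, so by Lagrange every subgroup order divides 54. Divisors: 1, 2, 3, 6, 9, 18, 27, 54.
Subgroups by order — order 1: 1; order 2: 1; order 3: 4; order 6: 4; order 9: 4; order 18: 4; order 27: 1; order 54: 1.
Total: 1 + 1 + 4 + 4 + 4 + 4 + 1 + 1 = 20.

20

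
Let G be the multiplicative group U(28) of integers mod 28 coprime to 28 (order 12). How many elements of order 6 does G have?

The elements of order 6 are: 3, 5, 11, 17, 19, 23.
That's 6.

6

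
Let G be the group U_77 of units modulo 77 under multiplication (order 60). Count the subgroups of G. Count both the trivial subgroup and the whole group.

|G| = 60, so by Lagrange every subgroup order divides 60. Divisors: 1, 2, 3, 4, 5, 6, 10, 12, 15, 20, 30, 60.
Subgroups by order — order 1: 1; order 2: 3; order 3: 1; order 4: 1; order 5: 1; order 6: 3; order 10: 3; order 12: 1; order 15: 1; order 20: 1; order 30: 3; order 60: 1.
Total: 1 + 3 + 1 + 1 + 1 + 3 + 3 + 1 + 1 + 1 + 3 + 1 = 20.

20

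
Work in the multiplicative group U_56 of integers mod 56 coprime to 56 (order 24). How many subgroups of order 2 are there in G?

7

|G| = 24 and 2 | 24, so subgroups of order 2 are possible by Lagrange.
The subgroups of order 2 are: {1, 13}; {1, 15}; {1, 27}; {1, 29}; … (7 in all).
So G has 7 subgroups of order 2.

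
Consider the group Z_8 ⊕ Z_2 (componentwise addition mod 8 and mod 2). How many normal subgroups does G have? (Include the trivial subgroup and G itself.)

G is abelian, so every subgroup is normal.
G has 11 subgroups in total, hence 11 normal subgroups.

11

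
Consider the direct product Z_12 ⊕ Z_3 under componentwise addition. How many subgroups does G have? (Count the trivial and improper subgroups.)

18

|G| = 36, so by Lagrange every subgroup order divides 36. Divisors: 1, 2, 3, 4, 6, 9, 12, 18, 36.
Subgroups by order — order 1: 1; order 2: 1; order 3: 4; order 4: 1; order 6: 4; order 9: 1; order 12: 4; order 18: 1; order 36: 1.
Total: 1 + 1 + 4 + 1 + 4 + 1 + 4 + 1 + 1 = 18.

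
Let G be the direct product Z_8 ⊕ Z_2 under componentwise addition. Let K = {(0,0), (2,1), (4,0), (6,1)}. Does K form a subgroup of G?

|K| = 4 divides |G| = 16, consistent with Lagrange.
K contains the identity, every element's inverse is in K, and K is closed under +: it is a subgroup.
In fact K = ⟨(6,1)⟩.

Yes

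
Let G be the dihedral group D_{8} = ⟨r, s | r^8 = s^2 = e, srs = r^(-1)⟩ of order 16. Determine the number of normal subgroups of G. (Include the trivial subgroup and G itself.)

7

G has 19 subgroups. Checking conjugation-invariance by order — order 1: 1/1 normal; order 2: 1/9 normal; order 4: 1/5 normal; order 8: 3/3 normal; order 16: 1/1 normal.
Total normal subgroups: 7.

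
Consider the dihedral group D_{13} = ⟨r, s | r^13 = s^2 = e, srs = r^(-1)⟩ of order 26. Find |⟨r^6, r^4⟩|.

|⟨r^6⟩| = 13 and |⟨r^4⟩| = 13, so |H| is a multiple of lcm(13, 13) = 13 and divides |G| = 26.
Closing under the operation: H = {e, r, r^2, r^3, r^4, r^5, r^6, r^7, r^8, r^9, r^10, r^11, r^12}, so |H| = 13.

13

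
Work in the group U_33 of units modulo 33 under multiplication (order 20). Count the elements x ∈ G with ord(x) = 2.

3

The elements of order 2 are: 10, 23, 32.
That's 3.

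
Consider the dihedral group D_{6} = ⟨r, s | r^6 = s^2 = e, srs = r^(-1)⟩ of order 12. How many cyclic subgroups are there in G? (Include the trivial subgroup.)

10

Each element a generates a cyclic subgroup ⟨a⟩; distinct elements may generate the same one (a cyclic group of order d has φ(d) generators).
Cyclic subgroups by order — order 1: 1; order 2: 7; order 3: 1; order 6: 1.
Total: 10.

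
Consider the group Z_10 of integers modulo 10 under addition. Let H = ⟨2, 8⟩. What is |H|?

|⟨2⟩| = 5 and |⟨8⟩| = 5, so |H| is a multiple of lcm(5, 5) = 5 and divides |G| = 10.
Closing under the operation: H = {0, 2, 4, 6, 8}, so |H| = 5.

5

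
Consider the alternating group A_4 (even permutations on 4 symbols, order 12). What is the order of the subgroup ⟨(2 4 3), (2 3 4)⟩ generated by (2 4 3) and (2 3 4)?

|⟨(2 4 3)⟩| = 3 and |⟨(2 3 4)⟩| = 3, so |H| is a multiple of lcm(3, 3) = 3 and divides |G| = 12.
Closing under the operation: H = {e, (2 3 4), (2 4 3)}, so |H| = 3.

3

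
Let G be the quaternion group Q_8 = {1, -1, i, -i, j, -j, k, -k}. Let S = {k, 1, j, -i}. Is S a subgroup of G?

No

j ∈ S but its inverse -j ∉ S, so S is not a subgroup.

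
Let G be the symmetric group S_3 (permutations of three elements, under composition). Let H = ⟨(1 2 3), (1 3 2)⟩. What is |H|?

|⟨(1 2 3)⟩| = 3 and |⟨(1 3 2)⟩| = 3, so |H| is a multiple of lcm(3, 3) = 3 and divides |G| = 6.
Closing under the operation: H = {e, (1 2 3), (1 3 2)}, so |H| = 3.

3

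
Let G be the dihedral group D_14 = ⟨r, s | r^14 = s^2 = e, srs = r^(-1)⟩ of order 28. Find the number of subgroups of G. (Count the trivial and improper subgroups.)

28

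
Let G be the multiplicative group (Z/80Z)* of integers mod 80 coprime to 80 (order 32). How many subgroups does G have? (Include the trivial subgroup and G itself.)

54

|G| = 32, so by Lagrange every subgroup order divides 32. Divisors: 1, 2, 4, 8, 16, 32.
Subgroups by order — order 1: 1; order 2: 7; order 4: 19; order 8: 19; order 16: 7; order 32: 1.
Total: 1 + 7 + 19 + 19 + 7 + 1 = 54.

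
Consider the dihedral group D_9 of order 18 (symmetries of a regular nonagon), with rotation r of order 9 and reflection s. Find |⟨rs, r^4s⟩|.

6

|⟨rs⟩| = 2 and |⟨r^4s⟩| = 2, so |H| is a multiple of lcm(2, 2) = 2 and divides |G| = 18.
Closing under the operation: H = {e, r^3, r^6, rs, r^4s, r^7s}, so |H| = 6.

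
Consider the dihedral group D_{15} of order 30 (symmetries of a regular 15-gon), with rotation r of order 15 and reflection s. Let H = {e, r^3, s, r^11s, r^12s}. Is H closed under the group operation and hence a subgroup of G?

No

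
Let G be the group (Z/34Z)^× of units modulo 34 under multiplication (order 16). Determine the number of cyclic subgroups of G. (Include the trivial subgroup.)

5

Each element a generates a cyclic subgroup ⟨a⟩; distinct elements may generate the same one (a cyclic group of order d has φ(d) generators).
Cyclic subgroups by order — order 1: 1; order 2: 1; order 4: 1; order 8: 1; order 16: 1.
Total: 5.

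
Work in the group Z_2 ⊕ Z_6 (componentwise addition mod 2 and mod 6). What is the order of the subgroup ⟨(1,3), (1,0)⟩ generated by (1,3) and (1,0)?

|⟨(1,3)⟩| = 2 and |⟨(1,0)⟩| = 2, so |H| is a multiple of lcm(2, 2) = 2 and divides |G| = 12.
Closing under the operation: H = {(0,0), (0,3), (1,0), (1,3)}, so |H| = 4.

4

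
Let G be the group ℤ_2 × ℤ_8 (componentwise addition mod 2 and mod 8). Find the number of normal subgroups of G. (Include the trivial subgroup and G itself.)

G is abelian, so every subgroup is normal.
G has 11 subgroups in total, hence 11 normal subgroups.

11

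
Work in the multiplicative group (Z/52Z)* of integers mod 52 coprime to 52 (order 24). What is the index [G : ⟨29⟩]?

8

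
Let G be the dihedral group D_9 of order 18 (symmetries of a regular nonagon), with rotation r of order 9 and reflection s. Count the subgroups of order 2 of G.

9

|G| = 18 and 2 | 18, so subgroups of order 2 are possible by Lagrange.
The subgroups of order 2 are: {e, r^2s}; {e, r^3s}; {e, r^4s}; {e, r^5s}; … (9 in all).
So G has 9 subgroups of order 2.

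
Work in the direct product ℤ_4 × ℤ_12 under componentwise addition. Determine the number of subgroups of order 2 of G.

|G| = 48 and 2 | 48, so subgroups of order 2 are possible by Lagrange.
The subgroups of order 2 are: {(0,0), (0,6)}; {(0,0), (2,0)}; {(0,0), (2,6)}.
So G has 3 subgroups of order 2.

3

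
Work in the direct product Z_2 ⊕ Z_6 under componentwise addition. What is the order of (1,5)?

The order of (1,5) in Z_2 × Z_6 is lcm(ord(1) in Z_2, ord(5) in Z_6).
ord(1) = 2 and ord(5) = 6, so |⟨(1,5)⟩| = lcm(2, 6) = 6.

6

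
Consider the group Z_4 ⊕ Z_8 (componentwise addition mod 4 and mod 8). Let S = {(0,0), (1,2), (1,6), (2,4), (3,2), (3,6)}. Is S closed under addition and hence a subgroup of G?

No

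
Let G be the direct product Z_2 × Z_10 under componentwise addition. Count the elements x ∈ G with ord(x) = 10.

12

An element (a,b) has order lcm(ord(a), ord(b)); count pairs with lcm equal to 10.
Enumerating gives 12 such elements.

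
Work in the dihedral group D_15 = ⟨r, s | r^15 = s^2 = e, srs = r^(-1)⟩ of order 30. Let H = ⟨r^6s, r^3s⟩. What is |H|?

|⟨r^6s⟩| = 2 and |⟨r^3s⟩| = 2, so |H| is a multiple of lcm(2, 2) = 2 and divides |G| = 30.
Closing under the operation: H = {e, r^3, r^6, r^9, r^12, s, r^3s, r^6s, r^9s, r^12s}, so |H| = 10.

10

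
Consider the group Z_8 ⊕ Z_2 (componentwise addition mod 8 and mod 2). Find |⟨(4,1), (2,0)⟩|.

8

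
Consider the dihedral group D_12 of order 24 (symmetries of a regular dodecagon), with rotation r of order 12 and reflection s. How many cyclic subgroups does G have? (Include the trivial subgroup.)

A cyclic subgroup of order d is generated by each of its φ(d) elements of order d, so the cyclic subgroups of order d number (#elements of order d)/φ(d).
Cyclic subgroups by order — order 1: 1; order 2: 13; order 3: 1; order 4: 1; order 6: 1; order 12: 1.
Total: 18.

18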